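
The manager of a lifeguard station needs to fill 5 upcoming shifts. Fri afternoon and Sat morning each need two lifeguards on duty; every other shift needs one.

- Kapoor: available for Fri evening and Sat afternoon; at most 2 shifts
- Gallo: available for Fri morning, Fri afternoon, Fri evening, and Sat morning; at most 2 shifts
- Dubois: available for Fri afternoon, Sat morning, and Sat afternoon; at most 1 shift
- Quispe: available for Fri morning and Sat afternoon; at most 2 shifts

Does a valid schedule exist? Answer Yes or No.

Total capacity is 7 and 7 slots are needed, so capacity alone doesn't rule it out.
Shifts {Fri afternoon, Sat morning} need 4 worker-slots in total, but the lifeguards available for any of those shifts (Gallo and Dubois) can supply at most 3 among them. So no valid schedule exists.

No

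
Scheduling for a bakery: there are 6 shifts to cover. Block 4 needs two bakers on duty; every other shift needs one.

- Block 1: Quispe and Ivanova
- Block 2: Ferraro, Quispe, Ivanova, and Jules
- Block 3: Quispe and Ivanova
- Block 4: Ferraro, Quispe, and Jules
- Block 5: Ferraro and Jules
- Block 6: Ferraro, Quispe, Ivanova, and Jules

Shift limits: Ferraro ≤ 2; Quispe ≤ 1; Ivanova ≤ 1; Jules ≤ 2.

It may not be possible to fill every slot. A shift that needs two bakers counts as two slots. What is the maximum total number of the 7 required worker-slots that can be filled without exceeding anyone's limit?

6

Total capacity across all bakers is 2+1+1+2 = 6, and 7 slots are needed, so at most 6 can be filled.
An assignment achieving 6: Block 1→Quispe, Block 2→Jules, Block 3→Ivanova, Block 4→Ferraro+Jules, Block 5→Ferraro.
Loads: Ferraro 2/2, Quispe 1/1, Ivanova 1/1, Jules 2/2.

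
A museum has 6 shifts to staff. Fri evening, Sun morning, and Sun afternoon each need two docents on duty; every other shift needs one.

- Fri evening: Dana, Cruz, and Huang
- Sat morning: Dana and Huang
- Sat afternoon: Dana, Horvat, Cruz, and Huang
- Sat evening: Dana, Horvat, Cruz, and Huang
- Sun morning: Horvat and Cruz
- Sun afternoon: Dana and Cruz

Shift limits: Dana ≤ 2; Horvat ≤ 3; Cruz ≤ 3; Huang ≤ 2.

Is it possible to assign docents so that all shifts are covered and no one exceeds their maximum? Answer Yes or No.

Sun morning can only be covered by Horvat and Cruz, so that assignment is forced.
Sun afternoon can only be covered by Dana and Cruz, so that assignment is forced.
One valid schedule: Fri evening→Cruz+Huang, Sat morning→Dana, Sat afternoon→Horvat, Sat evening→Horvat, Sun morning→Horvat+Cruz, Sun afternoon→Dana+Cruz.
Loads: Dana 2/2, Horvat 3/3, Cruz 3/3, Huang 1/2 — all within limits.

Yes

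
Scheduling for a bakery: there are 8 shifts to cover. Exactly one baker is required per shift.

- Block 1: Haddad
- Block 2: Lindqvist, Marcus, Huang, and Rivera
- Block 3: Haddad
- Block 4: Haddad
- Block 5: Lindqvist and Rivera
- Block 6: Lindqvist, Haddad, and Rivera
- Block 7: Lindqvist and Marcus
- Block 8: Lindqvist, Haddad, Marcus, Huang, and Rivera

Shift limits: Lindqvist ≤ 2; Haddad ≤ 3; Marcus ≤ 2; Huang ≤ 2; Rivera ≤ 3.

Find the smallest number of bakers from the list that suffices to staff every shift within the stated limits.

3

8 slots to fill and no one can take more than 3, so at least ⌈8/3⌉ = 3 bakers are needed.
Lindqvist, Haddad, and Rivera alone can cover everything: Block 1→Haddad, Block 2→Lindqvist, Block 3→Haddad, Block 4→Haddad, Block 5→Rivera, Block 6→Rivera, Block 7→Lindqvist, Block 8→Rivera.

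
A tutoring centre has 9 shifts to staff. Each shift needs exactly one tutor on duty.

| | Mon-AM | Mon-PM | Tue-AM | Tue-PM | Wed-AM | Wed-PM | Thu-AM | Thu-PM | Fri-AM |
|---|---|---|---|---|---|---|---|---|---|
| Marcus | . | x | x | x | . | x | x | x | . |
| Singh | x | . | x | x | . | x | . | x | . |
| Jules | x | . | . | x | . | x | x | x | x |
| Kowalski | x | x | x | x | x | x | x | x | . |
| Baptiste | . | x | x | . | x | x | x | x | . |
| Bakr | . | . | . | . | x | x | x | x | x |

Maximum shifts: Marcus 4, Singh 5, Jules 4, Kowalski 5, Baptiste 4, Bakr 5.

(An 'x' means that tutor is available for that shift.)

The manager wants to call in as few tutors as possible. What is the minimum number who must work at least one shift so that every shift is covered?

9 slots to fill and no one can take more than 5, so at least ⌈9/5⌉ = 2 tutors are needed.
Jules and Kowalski alone can cover everything: Mon-AM→Jules, Mon-PM→Kowalski, Tue-AM→Kowalski, Tue-PM→Jules, Wed-AM→Kowalski, Wed-PM→Jules, Thu-AM→Kowalski, Thu-PM→Kowalski, Fri-AM→Jules.

2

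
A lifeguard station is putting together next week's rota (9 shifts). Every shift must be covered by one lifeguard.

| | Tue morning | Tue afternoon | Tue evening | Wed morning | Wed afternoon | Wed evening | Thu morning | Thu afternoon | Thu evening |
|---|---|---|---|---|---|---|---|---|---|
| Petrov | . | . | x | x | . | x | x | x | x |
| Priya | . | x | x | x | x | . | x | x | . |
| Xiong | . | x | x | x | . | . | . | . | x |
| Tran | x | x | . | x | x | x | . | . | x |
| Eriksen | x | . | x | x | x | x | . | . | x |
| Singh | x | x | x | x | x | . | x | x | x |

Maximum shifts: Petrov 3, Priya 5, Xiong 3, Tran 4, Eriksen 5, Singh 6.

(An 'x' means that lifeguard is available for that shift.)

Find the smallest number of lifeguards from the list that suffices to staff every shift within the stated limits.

9 slots to fill and no one can take more than 6, so at least ⌈9/6⌉ = 2 lifeguards are needed.
Petrov and Singh alone can cover everything: Tue morning→Singh, Tue afternoon→Singh, Tue evening→Petrov, Wed morning→Petrov, Wed afternoon→Singh, Wed evening→Petrov, Thu morning→Singh, Thu afternoon→Singh, Thu evening→Singh.

2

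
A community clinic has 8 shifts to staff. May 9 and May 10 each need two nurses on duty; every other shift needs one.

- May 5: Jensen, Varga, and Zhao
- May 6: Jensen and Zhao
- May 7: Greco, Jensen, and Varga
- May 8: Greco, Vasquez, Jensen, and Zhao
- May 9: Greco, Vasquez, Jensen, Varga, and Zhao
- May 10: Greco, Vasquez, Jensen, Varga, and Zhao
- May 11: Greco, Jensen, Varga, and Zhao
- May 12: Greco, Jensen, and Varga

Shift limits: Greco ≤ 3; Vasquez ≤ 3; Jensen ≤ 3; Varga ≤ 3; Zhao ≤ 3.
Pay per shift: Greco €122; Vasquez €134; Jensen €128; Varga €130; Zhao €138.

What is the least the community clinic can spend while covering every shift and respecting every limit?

€1274

Picking the cheapest available nurse for each shift independently would cost €1244, but that ignores the shift limits.
An optimal schedule: May 5→Jensen, May 6→Jensen, May 7→Greco, May 8→Greco, May 9→Jensen+Varga, May 10→Varga+Vasquez, May 11→Varga, May 12→Greco.
Total: 128 + 128 + 122 + 122 + 128 + 130 + 130 + 134 + 130 + 122 = €1274.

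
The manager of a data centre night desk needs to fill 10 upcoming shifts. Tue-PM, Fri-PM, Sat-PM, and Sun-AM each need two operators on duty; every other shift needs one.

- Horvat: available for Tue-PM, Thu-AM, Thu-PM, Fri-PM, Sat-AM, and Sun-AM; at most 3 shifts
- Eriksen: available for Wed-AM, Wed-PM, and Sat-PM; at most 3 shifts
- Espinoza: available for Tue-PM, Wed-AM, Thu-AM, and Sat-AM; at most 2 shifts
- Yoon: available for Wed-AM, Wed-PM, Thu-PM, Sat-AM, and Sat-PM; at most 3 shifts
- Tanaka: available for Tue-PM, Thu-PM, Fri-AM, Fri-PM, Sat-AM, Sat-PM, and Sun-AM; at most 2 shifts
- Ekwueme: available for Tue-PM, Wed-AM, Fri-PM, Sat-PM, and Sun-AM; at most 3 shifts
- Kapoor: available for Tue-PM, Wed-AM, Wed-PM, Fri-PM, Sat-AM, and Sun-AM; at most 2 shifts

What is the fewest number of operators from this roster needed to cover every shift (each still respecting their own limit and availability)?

14 slots to fill and no one can take more than 3, so at least ⌈14/3⌉ = 5 operators are needed.
Horvat, Eriksen, Yoon, Tanaka, and Ekwueme alone can cover everything: Tue-PM→Horvat+Ekwueme, Wed-AM→Eriksen, Wed-PM→Eriksen, Thu-AM→Horvat, Thu-PM→Yoon, Fri-AM→Tanaka, Fri-PM→Horvat+Ekwueme, Sat-AM→Yoon, Sat-PM→Eriksen+Yoon, Sun-AM→Tanaka+Ekwueme.

5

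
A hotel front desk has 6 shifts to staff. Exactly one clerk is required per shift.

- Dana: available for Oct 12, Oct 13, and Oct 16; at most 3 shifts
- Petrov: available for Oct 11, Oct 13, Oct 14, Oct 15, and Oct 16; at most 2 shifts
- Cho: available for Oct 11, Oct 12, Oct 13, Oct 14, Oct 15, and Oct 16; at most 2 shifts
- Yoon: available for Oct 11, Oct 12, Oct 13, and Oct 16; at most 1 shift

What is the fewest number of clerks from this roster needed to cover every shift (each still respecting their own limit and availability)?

3

6 slots to fill and no one can take more than 3, so at least ⌈6/3⌉ = 2 clerks are needed.
Any 2 clerks together have capacity at most 3+2 = 5 < 6 slots, so 2 can never suffice.
Dana, Petrov, and Cho alone can cover everything: Oct 11→Petrov, Oct 12→Dana, Oct 13→Dana, Oct 14→Petrov, Oct 15→Cho, Oct 16→Dana.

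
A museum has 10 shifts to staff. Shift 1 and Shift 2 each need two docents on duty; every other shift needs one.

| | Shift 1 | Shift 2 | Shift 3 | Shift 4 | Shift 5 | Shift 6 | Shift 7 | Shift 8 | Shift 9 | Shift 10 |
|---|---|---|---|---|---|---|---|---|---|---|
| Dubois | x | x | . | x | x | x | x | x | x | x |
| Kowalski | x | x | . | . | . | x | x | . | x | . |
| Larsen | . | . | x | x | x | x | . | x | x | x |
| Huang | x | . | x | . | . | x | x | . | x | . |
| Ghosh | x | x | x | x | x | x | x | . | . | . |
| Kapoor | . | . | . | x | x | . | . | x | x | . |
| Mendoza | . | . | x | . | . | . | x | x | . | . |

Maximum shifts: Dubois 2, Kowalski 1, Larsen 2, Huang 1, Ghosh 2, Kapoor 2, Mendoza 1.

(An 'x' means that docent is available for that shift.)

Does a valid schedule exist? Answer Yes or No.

No

Total capacity is 2+1+2+1+2+2+1 = 11 but 12 worker-slots are needed — infeasible.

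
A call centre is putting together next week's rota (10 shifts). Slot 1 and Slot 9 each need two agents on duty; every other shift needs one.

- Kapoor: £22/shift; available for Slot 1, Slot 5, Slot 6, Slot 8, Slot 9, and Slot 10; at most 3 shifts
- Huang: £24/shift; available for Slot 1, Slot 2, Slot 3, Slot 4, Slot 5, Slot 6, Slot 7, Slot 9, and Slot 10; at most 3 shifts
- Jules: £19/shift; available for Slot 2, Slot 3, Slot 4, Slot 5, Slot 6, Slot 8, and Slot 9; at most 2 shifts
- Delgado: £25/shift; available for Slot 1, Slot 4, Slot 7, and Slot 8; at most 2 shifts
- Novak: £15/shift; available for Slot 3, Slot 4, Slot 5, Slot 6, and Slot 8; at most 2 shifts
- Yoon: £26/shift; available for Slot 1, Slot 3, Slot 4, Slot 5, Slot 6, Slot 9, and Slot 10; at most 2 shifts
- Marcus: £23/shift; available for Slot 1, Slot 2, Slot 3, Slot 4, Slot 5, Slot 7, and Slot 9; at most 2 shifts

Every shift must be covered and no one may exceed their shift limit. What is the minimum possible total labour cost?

Picking the cheapest available agent for each shift independently would cost £225, but that ignores the shift limits.
An optimal schedule: Slot 1→Kapoor+Huang, Slot 2→Jules, Slot 3→Novak, Slot 4→Marcus, Slot 5→Huang, Slot 6→Jules, Slot 7→Marcus, Slot 8→Novak, Slot 9→Kapoor+Huang, Slot 10→Kapoor.
Total: 22 + 24 + 19 + 15 + 23 + 24 + 19 + 23 + 15 + 22 + 24 + 22 = £252.

£252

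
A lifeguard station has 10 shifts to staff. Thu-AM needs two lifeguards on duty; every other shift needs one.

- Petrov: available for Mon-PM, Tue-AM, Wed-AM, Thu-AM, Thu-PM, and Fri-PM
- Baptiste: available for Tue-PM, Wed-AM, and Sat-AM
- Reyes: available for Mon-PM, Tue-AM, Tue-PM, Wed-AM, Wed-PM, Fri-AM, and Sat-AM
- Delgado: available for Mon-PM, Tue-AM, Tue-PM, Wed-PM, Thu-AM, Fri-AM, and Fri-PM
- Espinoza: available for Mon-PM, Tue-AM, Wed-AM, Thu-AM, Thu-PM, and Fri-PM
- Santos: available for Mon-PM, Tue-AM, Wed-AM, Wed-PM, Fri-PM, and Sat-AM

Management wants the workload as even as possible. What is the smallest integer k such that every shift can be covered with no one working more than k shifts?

With 6 lifeguards and 11 worker-slots to fill, someone must work at least ⌈11/6⌉ = 2 shifts, so k ≥ 2.
k = 2 works: Mon-PM→Espinoza, Tue-AM→Espinoza, Tue-PM→Baptiste, Wed-AM→Santos, Wed-PM→Reyes, Thu-AM→Petrov+Delgado, Thu-PM→Petrov, Fri-AM→Reyes, Fri-PM→Delgado, Sat-AM→Baptiste.
Loads: Petrov 2, Baptiste 2, Reyes 2, Delgado 2, Espinoza 2, Santos 1 — all ≤ 2.

2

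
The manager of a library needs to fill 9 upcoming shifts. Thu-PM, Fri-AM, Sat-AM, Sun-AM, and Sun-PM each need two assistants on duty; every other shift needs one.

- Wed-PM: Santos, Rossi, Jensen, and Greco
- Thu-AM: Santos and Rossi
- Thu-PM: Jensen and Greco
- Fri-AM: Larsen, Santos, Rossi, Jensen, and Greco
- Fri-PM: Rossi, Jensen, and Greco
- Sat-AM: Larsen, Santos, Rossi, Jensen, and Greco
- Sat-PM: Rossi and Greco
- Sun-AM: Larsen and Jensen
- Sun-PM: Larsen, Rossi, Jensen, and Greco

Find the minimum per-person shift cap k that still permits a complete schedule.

3

With 5 assistants and 14 worker-slots to fill, someone must work at least ⌈14/5⌉ = 3 shifts, so k ≥ 3.
k = 3 works: Wed-PM→Santos, Thu-AM→Santos, Thu-PM→Jensen+Greco, Fri-AM→Larsen+Santos, Fri-PM→Rossi, Sat-AM→Jensen+Greco, Sat-PM→Rossi, Sun-AM→Larsen+Jensen, Sun-PM→Larsen+Rossi.
Loads: Larsen 3, Santos 3, Rossi 3, Jensen 3, Greco 2 — all ≤ 3.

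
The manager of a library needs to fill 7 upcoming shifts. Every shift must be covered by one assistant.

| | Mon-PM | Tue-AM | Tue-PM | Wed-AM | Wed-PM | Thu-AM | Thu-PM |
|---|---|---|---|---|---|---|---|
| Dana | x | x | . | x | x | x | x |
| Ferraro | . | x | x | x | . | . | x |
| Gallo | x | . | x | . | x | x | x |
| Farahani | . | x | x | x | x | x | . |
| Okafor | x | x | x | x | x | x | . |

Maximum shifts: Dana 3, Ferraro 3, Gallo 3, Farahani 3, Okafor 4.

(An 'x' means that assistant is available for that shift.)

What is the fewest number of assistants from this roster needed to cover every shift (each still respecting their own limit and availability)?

7 slots to fill and no one can take more than 4, so at least ⌈7/4⌉ = 2 assistants are needed.
Dana and Okafor alone can cover everything: Mon-PM→Dana, Tue-AM→Dana, Tue-PM→Okafor, Wed-AM→Okafor, Wed-PM→Okafor, Thu-AM→Okafor, Thu-PM→Dana.

2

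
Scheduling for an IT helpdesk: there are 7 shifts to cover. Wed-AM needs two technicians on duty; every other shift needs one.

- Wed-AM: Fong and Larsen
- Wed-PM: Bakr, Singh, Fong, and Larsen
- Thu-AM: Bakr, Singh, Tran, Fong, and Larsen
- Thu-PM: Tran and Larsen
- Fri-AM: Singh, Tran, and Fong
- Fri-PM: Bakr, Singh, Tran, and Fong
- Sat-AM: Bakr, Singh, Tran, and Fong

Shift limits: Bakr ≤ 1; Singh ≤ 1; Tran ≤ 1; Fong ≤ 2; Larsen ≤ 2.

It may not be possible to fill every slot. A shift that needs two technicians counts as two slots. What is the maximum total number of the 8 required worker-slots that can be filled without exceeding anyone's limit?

Total capacity across all technicians is 1+1+1+2+2 = 7, and 8 slots are needed, so at most 7 can be filled.
An assignment achieving 7: Wed-AM→Fong+Larsen, Wed-PM→Bakr, Thu-AM→Larsen, Thu-PM→Tran, Fri-AM→Singh, Fri-PM→Fong.
Loads: Bakr 1/1, Singh 1/1, Tran 1/1, Fong 2/2, Larsen 2/2.

7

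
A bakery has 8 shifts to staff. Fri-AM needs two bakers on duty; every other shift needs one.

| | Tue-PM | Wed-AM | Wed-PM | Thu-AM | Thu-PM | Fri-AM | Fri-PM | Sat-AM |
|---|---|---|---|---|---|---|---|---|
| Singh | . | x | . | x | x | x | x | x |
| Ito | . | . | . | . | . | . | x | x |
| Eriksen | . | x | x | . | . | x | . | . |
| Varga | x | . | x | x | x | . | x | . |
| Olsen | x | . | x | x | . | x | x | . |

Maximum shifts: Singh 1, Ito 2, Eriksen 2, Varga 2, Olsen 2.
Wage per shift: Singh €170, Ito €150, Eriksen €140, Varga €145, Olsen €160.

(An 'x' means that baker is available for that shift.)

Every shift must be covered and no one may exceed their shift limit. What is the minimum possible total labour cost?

Picking the cheapest available baker for each shift independently would cost €1310, but that ignores the shift limits.
An optimal schedule: Tue-PM→Varga, Wed-AM→Singh, Wed-PM→Eriksen, Thu-AM→Olsen, Thu-PM→Varga, Fri-AM→Eriksen+Olsen, Fri-PM→Ito, Sat-AM→Ito.
Total: 145 + 170 + 140 + 160 + 145 + 140 + 160 + 150 + 150 = €1360.

€1360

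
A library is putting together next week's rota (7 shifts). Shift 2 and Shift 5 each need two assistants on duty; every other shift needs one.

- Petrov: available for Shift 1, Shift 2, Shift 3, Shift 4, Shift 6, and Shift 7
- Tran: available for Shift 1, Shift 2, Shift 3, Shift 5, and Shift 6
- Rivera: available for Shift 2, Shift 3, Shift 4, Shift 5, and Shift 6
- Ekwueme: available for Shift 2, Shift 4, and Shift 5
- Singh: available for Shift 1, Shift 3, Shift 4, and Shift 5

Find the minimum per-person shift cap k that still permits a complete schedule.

With 5 assistants and 9 worker-slots to fill, someone must work at least ⌈9/5⌉ = 2 shifts, so k ≥ 2.
k = 2 works: Shift 1→Petrov, Shift 2→Rivera+Ekwueme, Shift 3→Tran, Shift 4→Rivera, Shift 5→Ekwueme+Singh, Shift 6→Tran, Shift 7→Petrov.
Loads: Petrov 2, Tran 2, Rivera 2, Ekwueme 2, Singh 1 — all ≤ 2.

2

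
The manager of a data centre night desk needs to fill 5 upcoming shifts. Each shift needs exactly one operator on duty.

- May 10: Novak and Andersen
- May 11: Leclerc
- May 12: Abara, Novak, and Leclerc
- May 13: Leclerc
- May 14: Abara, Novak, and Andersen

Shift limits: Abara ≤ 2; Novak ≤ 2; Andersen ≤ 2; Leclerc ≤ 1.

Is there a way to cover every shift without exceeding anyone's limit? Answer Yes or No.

No

Total capacity is 7 and 5 slots are needed, so capacity alone doesn't rule it out.
Shifts {May 11, May 13} need 2 worker-slots in total, but the operators available for any of those shifts (Leclerc) can supply at most 1 among them. So no valid schedule exists.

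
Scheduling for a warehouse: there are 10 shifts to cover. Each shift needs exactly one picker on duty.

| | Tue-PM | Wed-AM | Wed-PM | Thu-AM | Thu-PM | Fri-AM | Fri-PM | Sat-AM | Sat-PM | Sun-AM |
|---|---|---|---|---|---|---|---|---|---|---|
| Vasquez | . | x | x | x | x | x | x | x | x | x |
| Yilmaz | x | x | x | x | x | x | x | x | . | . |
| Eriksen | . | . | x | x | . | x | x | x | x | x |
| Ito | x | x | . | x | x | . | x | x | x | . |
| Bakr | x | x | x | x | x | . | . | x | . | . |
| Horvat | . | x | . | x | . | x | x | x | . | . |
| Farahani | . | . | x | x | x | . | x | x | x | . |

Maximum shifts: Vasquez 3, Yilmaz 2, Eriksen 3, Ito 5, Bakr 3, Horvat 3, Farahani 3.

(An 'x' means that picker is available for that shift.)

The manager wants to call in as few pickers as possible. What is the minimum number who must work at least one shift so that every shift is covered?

3

10 slots to fill and no one can take more than 5, so at least ⌈10/5⌉ = 2 pickers are needed.
Any 2 pickers together have capacity at most 5+3 = 8 < 10 slots, so 2 can never suffice.
Vasquez, Yilmaz, and Ito alone can cover everything: Tue-PM→Yilmaz, Wed-AM→Yilmaz, Wed-PM→Vasquez, Thu-AM→Ito, Thu-PM→Ito, Fri-AM→Vasquez, Fri-PM→Ito, Sat-AM→Ito, Sat-PM→Ito, Sun-AM→Vasquez.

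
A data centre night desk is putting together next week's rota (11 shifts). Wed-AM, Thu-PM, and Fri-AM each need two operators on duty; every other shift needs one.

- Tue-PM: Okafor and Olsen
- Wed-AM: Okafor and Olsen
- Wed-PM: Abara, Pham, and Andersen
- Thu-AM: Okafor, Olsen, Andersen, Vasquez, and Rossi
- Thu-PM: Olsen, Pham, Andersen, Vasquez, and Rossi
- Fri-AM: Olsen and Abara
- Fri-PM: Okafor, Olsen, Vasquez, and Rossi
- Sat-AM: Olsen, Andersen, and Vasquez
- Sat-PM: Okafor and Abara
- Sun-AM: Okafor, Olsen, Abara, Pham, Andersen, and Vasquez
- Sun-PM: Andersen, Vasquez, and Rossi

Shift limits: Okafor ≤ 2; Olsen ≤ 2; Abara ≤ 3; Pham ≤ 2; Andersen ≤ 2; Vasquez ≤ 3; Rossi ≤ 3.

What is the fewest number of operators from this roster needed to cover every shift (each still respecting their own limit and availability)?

14 slots to fill and no one can take more than 3, so at least ⌈14/3⌉ = 5 operators are needed.
Any 5 operators together have capacity at most 3+3+3+2+2 = 13 < 14 slots, so 5 can never suffice.
Okafor, Olsen, Abara, Pham, Andersen, and Vasquez alone can cover everything: Tue-PM→Okafor, Wed-AM→Okafor+Olsen, Wed-PM→Abara, Thu-AM→Vasquez, Thu-PM→Pham+Vasquez, Fri-AM→Olsen+Abara, Fri-PM→Vasquez, Sat-AM→Andersen, Sat-PM→Abara, Sun-AM→Pham, Sun-PM→Andersen.

6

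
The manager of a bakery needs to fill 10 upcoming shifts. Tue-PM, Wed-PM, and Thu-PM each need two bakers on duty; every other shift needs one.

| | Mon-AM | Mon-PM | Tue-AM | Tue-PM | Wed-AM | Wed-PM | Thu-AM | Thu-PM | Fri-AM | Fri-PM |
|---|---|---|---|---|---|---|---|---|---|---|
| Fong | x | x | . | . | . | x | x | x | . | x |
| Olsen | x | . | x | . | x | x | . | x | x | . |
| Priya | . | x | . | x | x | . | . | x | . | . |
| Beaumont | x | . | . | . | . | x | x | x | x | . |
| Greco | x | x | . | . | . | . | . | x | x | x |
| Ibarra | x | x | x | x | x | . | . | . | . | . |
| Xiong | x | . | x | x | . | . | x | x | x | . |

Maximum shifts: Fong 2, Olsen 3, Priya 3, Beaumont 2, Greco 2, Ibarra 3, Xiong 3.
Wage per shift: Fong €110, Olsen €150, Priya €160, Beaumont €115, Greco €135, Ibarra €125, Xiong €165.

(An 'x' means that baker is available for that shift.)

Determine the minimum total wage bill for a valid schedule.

€1705

Picking the cheapest available baker for each shift independently would cost €1540, but that ignores the shift limits.
An optimal schedule: Mon-AM→Olsen, Mon-PM→Greco, Tue-AM→Ibarra, Tue-PM→Ibarra+Priya, Wed-AM→Ibarra, Wed-PM→Fong+Beaumont, Thu-AM→Beaumont, Thu-PM→Greco+Olsen, Fri-AM→Olsen, Fri-PM→Fong.
Total: 150 + 135 + 125 + 125 + 160 + 125 + 110 + 115 + 115 + 135 + 150 + 150 + 110 = €1705.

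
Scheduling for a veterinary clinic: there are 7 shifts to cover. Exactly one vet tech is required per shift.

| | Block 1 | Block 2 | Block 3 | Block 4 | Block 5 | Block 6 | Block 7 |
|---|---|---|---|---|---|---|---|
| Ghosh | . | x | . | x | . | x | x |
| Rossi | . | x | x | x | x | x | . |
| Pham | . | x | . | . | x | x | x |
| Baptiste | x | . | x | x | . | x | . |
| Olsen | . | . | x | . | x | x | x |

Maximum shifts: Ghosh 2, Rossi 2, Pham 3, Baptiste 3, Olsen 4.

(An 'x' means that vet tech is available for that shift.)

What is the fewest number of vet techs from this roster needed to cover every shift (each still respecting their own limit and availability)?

7 slots to fill and no one can take more than 4, so at least ⌈7/4⌉ = 2 vet techs are needed.
No set of 2 vet techs can cover every shift (each such set leaves at least one shift with no one available or exceeds a cap).
Ghosh, Rossi, and Baptiste alone can cover everything: Block 1→Baptiste, Block 2→Ghosh, Block 3→Rossi, Block 4→Baptiste, Block 5→Rossi, Block 6→Baptiste, Block 7→Ghosh.

3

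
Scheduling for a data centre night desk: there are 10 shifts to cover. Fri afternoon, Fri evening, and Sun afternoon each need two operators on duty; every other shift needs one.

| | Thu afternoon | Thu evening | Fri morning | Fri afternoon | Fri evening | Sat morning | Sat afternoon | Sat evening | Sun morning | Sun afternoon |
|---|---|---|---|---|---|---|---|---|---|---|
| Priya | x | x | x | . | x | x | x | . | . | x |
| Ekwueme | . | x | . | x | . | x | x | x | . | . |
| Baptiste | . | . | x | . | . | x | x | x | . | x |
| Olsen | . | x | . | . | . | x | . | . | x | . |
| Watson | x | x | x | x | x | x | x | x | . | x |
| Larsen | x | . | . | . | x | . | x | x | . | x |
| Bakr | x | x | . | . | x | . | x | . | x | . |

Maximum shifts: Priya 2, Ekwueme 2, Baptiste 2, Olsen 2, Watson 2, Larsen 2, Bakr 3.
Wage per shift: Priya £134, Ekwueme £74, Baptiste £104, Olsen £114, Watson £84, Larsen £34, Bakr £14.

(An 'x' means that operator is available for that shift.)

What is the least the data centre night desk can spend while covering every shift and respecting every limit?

£862

Fri afternoon can only be covered by Ekwueme and Watson, so that assignment is forced.
Picking the cheapest available operator for each shift independently would cost £572, but that ignores the shift limits.
An optimal schedule: Thu afternoon→Bakr, Thu evening→Olsen, Fri morning→Watson, Fri afternoon→Ekwueme+Watson, Fri evening→Bakr+Larsen, Sat morning→Olsen, Sat afternoon→Baptiste, Sat evening→Ekwueme, Sun morning→Bakr, Sun afternoon→Larsen+Baptiste.
Total: 14 + 114 + 84 + 74 + 84 + 14 + 34 + 114 + 104 + 74 + 14 + 34 + 104 = £862.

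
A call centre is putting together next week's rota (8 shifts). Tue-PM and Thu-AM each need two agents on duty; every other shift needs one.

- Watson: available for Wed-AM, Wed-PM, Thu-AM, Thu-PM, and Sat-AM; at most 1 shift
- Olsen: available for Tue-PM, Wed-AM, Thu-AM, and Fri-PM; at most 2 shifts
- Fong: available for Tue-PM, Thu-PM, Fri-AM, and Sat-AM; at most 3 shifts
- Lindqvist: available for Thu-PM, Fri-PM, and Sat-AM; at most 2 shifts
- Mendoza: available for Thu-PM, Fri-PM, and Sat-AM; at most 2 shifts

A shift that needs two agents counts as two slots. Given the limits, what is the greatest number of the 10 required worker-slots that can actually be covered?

8

Total capacity across all agents is 1+2+3+2+2 = 10, and 10 slots are needed, so at most 10 can be filled.
Shifts {Wed-PM, Thu-AM} need 3 slots but only Watson and Olsen are available for them, supplying at most 2 — so at least 1 slot must go unfilled.
An assignment achieving 8: Tue-PM→Olsen+Fong, Wed-AM→Olsen, Wed-PM→Watson, Thu-PM→Fong, Fri-AM→Fong, Fri-PM→Lindqvist, Sat-AM→Lindqvist.
Loads: Watson 1/1, Olsen 2/2, Fong 3/3, Lindqvist 2/2, Mendoza 0/2.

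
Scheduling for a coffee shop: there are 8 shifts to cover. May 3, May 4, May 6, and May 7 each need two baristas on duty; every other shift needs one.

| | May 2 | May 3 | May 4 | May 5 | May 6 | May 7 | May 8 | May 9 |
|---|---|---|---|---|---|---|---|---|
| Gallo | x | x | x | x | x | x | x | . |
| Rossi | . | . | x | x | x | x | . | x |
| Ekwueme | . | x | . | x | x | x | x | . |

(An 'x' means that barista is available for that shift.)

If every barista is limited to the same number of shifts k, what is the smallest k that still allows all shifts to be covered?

4

With 3 baristas and 12 worker-slots to fill, someone must work at least ⌈12/3⌉ = 4 shifts, so k ≥ 4.
k = 4 works: May 2→Gallo, May 3→Gallo+Ekwueme, May 4→Gallo+Rossi, May 5→Ekwueme, May 6→Rossi+Ekwueme, May 7→Rossi+Ekwueme, May 8→Gallo, May 9→Rossi.
Loads: Gallo 4, Rossi 4, Ekwueme 4 — all ≤ 4.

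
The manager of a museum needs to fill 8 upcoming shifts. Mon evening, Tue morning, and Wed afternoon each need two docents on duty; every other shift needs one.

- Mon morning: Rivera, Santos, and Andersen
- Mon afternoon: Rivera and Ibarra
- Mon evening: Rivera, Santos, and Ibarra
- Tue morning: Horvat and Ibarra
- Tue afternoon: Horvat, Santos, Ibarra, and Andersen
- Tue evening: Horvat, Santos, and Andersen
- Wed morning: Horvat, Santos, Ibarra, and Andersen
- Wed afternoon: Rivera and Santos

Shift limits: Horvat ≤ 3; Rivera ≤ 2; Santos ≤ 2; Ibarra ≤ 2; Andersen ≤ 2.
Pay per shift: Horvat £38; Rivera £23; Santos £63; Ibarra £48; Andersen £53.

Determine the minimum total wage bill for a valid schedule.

Tue morning can only be covered by Horvat and Ibarra, so that assignment is forced.
Wed afternoon can only be covered by Rivera and Santos, so that assignment is forced.
Picking the cheapest available docent for each shift independently would cost £403, but that ignores the shift limits.
An optimal schedule: Mon morning→Andersen, Mon afternoon→Rivera, Mon evening→Santos+Ibarra, Tue morning→Horvat+Ibarra, Tue afternoon→Horvat, Tue evening→Horvat, Wed morning→Andersen, Wed afternoon→Rivera+Santos.
Total: 53 + 23 + 63 + 48 + 38 + 48 + 38 + 38 + 53 + 23 + 63 = £488.

£488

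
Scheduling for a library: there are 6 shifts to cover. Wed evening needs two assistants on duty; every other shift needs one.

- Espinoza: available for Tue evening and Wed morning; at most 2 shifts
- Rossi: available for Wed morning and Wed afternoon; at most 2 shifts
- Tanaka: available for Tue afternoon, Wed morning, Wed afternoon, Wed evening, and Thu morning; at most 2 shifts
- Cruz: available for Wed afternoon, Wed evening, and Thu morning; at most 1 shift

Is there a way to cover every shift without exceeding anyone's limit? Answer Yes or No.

Total capacity is 7 and 7 slots are needed, so capacity alone doesn't rule it out.
Shifts {Tue afternoon, Wed evening, Thu morning} need 4 worker-slots in total, but the assistants available for any of those shifts (Tanaka and Cruz) can supply at most 3 among them. So no valid schedule exists.

No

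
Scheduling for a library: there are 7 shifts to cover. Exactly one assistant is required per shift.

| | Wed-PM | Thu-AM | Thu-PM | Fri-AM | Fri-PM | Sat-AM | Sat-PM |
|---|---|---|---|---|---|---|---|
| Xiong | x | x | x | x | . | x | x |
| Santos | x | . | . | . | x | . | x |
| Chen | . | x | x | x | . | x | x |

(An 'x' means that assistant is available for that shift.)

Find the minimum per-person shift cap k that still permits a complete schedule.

3

With 3 assistants and 7 worker-slots to fill, someone must work at least ⌈7/3⌉ = 3 shifts, so k ≥ 3.
k = 3 works: Wed-PM→Xiong, Thu-AM→Xiong, Thu-PM→Xiong, Fri-AM→Chen, Fri-PM→Santos, Sat-AM→Chen, Sat-PM→Santos.
Loads: Xiong 3, Santos 2, Chen 2 — all ≤ 3.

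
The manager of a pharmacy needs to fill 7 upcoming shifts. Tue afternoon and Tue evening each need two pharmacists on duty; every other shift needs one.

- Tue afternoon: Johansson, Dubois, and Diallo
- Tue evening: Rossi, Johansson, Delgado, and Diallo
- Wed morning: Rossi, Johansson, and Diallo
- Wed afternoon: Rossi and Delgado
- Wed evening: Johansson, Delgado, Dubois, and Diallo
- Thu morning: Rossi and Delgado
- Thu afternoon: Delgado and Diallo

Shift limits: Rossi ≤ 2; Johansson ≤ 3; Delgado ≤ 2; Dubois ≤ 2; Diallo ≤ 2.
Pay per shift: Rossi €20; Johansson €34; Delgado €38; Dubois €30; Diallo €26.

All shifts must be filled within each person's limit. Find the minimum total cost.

Picking the cheapest available pharmacist for each shift independently would cost €214, but that ignores the shift limits.
An optimal schedule: Tue afternoon→Dubois+Johansson, Tue evening→Diallo+Johansson, Wed morning→Johansson, Wed afternoon→Rossi, Wed evening→Dubois, Thu morning→Rossi, Thu afternoon→Diallo.
Total: 30 + 34 + 26 + 34 + 34 + 20 + 30 + 20 + 26 = €254.

€254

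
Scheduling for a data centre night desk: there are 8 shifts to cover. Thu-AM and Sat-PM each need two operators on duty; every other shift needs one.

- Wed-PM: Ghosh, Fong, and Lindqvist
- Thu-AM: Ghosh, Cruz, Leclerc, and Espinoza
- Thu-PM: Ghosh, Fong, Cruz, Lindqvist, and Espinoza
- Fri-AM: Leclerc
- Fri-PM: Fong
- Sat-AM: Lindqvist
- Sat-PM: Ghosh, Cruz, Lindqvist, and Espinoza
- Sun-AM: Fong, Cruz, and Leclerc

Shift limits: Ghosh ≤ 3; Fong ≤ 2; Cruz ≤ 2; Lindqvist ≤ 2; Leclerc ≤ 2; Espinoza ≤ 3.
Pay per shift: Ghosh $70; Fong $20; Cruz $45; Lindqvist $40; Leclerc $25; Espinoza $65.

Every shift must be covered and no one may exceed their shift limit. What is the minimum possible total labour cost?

$390

Fri-AM can only be covered by Leclerc, so that assignment is forced.
Fri-PM can only be covered by Fong, so that assignment is forced.
Sat-AM can only be covered by Lindqvist, so that assignment is forced.
Picking the cheapest available operator for each shift independently would cost $300, but that ignores the shift limits.
An optimal schedule: Wed-PM→Fong, Thu-AM→Cruz+Espinoza, Thu-PM→Lindqvist, Fri-AM→Leclerc, Fri-PM→Fong, Sat-AM→Lindqvist, Sat-PM→Cruz+Espinoza, Sun-AM→Leclerc.
Total: 20 + 45 + 65 + 40 + 25 + 20 + 40 + 45 + 65 + 25 = $390.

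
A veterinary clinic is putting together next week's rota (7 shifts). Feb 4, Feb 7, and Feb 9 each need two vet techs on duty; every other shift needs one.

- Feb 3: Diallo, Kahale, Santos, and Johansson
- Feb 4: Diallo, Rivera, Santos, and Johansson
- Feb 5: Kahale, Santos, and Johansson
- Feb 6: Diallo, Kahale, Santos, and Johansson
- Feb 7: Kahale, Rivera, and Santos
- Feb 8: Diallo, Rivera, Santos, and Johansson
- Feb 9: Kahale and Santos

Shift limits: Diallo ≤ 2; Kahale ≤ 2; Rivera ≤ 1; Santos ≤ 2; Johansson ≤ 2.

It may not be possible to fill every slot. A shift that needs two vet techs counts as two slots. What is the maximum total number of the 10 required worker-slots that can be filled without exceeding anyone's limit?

Total capacity across all vet techs is 2+2+1+2+2 = 9, and 10 slots are needed, so at most 9 can be filled.
An assignment achieving 9: Feb 3→Diallo, Feb 4→Diallo+Johansson, Feb 5→Kahale, Feb 6→Johansson, Feb 7→Rivera+Santos, Feb 9→Kahale+Santos.
Loads: Diallo 2/2, Kahale 2/2, Rivera 1/1, Santos 2/2, Johansson 2/2.

9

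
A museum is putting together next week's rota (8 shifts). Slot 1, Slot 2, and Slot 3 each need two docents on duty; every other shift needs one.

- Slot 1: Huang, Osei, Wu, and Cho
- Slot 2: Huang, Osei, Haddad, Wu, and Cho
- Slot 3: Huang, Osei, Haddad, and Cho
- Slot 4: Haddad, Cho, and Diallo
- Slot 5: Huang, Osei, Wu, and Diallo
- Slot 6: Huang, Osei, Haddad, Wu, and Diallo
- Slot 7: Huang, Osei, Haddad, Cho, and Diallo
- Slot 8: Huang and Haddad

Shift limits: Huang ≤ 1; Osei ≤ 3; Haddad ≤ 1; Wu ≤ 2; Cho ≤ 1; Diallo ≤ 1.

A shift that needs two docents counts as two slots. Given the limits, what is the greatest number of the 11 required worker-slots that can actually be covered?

Total capacity across all docents is 1+3+1+2+1+1 = 9, and 11 slots are needed, so at most 9 can be filled.
An assignment achieving 9: Slot 1→Osei+Wu, Slot 2→Wu, Slot 3→Osei+Cho, Slot 4→Haddad, Slot 5→Osei, Slot 6→Diallo, Slot 8→Huang.
Loads: Huang 1/1, Osei 3/3, Haddad 1/1, Wu 2/2, Cho 1/1, Diallo 1/1.

9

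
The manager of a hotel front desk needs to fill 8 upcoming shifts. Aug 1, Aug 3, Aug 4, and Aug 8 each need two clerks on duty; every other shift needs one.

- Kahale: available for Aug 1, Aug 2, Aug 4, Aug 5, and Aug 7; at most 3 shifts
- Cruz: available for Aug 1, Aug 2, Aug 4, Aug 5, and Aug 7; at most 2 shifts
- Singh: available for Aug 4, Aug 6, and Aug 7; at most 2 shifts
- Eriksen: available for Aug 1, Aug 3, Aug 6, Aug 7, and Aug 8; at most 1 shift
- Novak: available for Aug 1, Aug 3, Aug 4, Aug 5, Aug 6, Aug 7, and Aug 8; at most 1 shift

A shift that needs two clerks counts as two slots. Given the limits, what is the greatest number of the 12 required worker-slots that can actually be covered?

9

Total capacity across all clerks is 3+2+2+1+1 = 9, and 12 slots are needed, so at most 9 can be filled.
An assignment achieving 9: Aug 1→Kahale+Cruz, Aug 2→Kahale, Aug 3→Eriksen+Novak, Aug 4→Cruz+Singh, Aug 5→Kahale, Aug 6→Singh.
Loads: Kahale 3/3, Cruz 2/2, Singh 2/2, Eriksen 1/1, Novak 1/1.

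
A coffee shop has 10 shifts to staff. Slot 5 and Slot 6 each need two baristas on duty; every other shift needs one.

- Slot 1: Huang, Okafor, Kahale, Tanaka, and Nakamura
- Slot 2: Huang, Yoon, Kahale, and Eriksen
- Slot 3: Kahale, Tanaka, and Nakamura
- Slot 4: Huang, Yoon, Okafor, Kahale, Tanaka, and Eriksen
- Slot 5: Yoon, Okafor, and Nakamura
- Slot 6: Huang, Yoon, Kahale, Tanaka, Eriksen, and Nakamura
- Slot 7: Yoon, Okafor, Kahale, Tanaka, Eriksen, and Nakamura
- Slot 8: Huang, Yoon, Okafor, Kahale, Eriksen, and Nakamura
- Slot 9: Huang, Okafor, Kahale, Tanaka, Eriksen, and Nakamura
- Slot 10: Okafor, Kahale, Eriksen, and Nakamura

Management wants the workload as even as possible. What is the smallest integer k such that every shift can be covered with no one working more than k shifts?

2

With 7 baristas and 12 worker-slots to fill, someone must work at least ⌈12/7⌉ = 2 shifts, so k ≥ 2.
k = 2 works: Slot 1→Huang, Slot 2→Huang, Slot 3→Kahale, Slot 4→Yoon, Slot 5→Yoon+Okafor, Slot 6→Tanaka+Eriksen, Slot 7→Kahale, Slot 8→Eriksen, Slot 9→Tanaka, Slot 10→Okafor.
Loads: Huang 2, Yoon 2, Okafor 2, Kahale 2, Tanaka 2, Eriksen 2, Nakamura 0 — all ≤ 2.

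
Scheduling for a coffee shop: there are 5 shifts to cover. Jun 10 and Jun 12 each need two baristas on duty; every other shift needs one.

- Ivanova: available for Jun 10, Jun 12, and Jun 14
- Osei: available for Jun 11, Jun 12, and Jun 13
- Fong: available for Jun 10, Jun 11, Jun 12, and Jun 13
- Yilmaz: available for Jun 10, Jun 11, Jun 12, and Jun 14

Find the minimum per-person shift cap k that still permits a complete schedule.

With 4 baristas and 7 worker-slots to fill, someone must work at least ⌈7/4⌉ = 2 shifts, so k ≥ 2.
k = 2 works: Jun 10→Ivanova+Fong, Jun 11→Osei, Jun 12→Fong+Yilmaz, Jun 13→Osei, Jun 14→Ivanova.
Loads: Ivanova 2, Osei 2, Fong 2, Yilmaz 1 — all ≤ 2.

2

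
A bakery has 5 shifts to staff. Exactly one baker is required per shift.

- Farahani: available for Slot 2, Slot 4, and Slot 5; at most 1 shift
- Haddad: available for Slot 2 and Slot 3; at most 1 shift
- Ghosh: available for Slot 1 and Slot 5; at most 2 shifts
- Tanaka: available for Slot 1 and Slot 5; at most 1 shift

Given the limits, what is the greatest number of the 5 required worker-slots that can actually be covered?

4

Total capacity across all bakers is 1+1+2+1 = 5, and 5 slots are needed, so at most 5 can be filled.
Shifts {Slot 2, Slot 3, Slot 4} need 3 slots but only Farahani and Haddad are available for them, supplying at most 2 — so at least 1 slot must go unfilled.
An assignment achieving 4: Slot 1→Ghosh, Slot 3→Haddad, Slot 4→Farahani, Slot 5→Ghosh.
Loads: Farahani 1/1, Haddad 1/1, Ghosh 2/2, Tanaka 0/1.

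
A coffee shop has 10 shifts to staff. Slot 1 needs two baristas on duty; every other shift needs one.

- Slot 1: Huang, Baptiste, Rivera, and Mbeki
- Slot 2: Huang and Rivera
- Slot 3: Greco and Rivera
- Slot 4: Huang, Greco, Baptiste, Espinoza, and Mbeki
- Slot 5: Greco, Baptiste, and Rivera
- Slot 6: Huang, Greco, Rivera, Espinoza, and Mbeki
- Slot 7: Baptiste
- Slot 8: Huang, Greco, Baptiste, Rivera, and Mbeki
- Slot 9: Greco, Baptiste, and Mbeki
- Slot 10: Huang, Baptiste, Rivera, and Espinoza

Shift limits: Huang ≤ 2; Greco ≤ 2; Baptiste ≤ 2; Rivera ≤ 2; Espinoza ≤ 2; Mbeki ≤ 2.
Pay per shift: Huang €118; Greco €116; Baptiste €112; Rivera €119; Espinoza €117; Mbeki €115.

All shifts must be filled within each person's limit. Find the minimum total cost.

Slot 7 can only be covered by Baptiste, so that assignment is forced.
Picking the cheapest available barista for each shift independently would cost €1248, but that ignores the shift limits.
An optimal schedule: Slot 1→Huang+Rivera, Slot 2→Huang, Slot 3→Greco, Slot 4→Mbeki, Slot 5→Baptiste, Slot 6→Espinoza, Slot 7→Baptiste, Slot 8→Greco, Slot 9→Mbeki, Slot 10→Espinoza.
Total: 118 + 119 + 118 + 116 + 115 + 112 + 117 + 112 + 116 + 115 + 117 = €1275.

€1275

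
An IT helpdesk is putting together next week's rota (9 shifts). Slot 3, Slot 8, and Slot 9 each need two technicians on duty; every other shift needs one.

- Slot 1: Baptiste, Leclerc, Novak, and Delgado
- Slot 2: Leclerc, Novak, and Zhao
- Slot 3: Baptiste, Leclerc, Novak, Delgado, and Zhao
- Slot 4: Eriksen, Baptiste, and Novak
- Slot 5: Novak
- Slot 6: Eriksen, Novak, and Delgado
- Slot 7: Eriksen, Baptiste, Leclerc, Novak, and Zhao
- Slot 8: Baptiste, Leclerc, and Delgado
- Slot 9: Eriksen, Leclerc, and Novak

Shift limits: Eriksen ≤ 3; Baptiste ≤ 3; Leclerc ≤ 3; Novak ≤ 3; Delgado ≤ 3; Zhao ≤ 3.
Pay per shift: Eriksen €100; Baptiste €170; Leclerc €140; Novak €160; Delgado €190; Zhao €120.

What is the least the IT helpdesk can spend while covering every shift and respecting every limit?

€1570

Slot 5 can only be covered by Novak, so that assignment is forced.
Picking the cheapest available technician for each shift independently would cost €1530, but that ignores the shift limits.
An optimal schedule: Slot 1→Leclerc, Slot 2→Zhao, Slot 3→Zhao+Novak, Slot 4→Eriksen, Slot 5→Novak, Slot 6→Eriksen, Slot 7→Zhao, Slot 8→Leclerc+Baptiste, Slot 9→Eriksen+Leclerc.
Total: 140 + 120 + 120 + 160 + 100 + 160 + 100 + 120 + 140 + 170 + 100 + 140 = €1570.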